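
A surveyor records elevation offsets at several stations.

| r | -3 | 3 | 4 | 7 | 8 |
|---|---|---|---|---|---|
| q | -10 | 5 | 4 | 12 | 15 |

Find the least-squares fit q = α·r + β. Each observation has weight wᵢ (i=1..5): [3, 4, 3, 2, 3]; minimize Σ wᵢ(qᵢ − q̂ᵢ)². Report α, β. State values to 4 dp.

α = 2.2230, β = -3.1213

Setting ∂/∂α … = 0 gives: 401·α + 53·β = 726;  53·α + 15·β = 71.
(Σwᵢ·r·r = 401, Σwᵢ·r = 53, Σwᵢ·1 = 15, Σwᵢ·r·q = 726, Σwᵢ·q = 71.)
Δ = 401·15 − 53² = 3206.
α = (726·15 − 53·71)/3206 = 7127/3206; β = (401·71 − 53·726)/3206 = -10007/3206.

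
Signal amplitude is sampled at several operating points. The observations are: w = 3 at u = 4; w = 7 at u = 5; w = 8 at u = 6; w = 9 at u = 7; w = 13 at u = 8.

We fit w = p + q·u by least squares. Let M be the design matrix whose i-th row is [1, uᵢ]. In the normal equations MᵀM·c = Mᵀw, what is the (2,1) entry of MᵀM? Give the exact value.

30

Row 2 ↔ basis u, column 1 ↔ basis 1, so (MᵀM)_{2,1} = Σᵢ u = (4)·(1) + (5)·(1) + (6)·(1) + (7)·(1) + (8)·(1) = 30.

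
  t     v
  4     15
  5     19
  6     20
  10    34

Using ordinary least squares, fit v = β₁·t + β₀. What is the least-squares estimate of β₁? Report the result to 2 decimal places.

β₁ = 3.13

Sums needed: Σt·t = 177, Σt = 25, Σ1 = 4.
Right-hand side: Σt·v = 615, Σv = 88.
det = 177·4 − 25² = 83.
β₁ = (615·4 − 25·88)/83 = 260/83; β₀ = (177·88 − 25·615)/83 = 201/83.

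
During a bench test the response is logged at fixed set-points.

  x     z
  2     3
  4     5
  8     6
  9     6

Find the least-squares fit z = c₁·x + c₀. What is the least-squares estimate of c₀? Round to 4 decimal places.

Entries of MᵀM: Σx·x = 165, Σx = 23, Σ1 = 4.
Right-hand side: Σx·z = 128, Σz = 20.
Eliminating c₀: 4·(row 1) − 23·(row 2) gives 131·c₁ = 4·128 − 23·20 = 52, so c₁ = 52/131.
Then c₀ = (20 − 23·(52/131))/4 = 356/131.

c₀ = 2.7176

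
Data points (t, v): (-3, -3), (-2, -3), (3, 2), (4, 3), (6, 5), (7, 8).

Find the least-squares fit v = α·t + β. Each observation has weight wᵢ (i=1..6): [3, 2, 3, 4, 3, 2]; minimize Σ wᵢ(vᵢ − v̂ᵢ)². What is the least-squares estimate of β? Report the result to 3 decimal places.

β = -0.599

Normal-equation sums: Σwᵢ·t·t = 332, Σwᵢ·t = 44, Σwᵢ·1 = 17.
Moment sums: Σwᵢ·t·v = 307, Σwᵢ·v = 34.
So XᵀWX·[α, β]ᵀ = XᵀWv: [[332, 44]; [44, 17]]·[α, β]ᵀ = [307, 34]ᵀ.
Eliminating β: 17·(row 1) − 44·(row 2) gives 3708·α = 17·307 − 44·34 = 3723, so α = 1241/1236.
Then β = (34 − 44·(1241/1236))/17 = -185/309.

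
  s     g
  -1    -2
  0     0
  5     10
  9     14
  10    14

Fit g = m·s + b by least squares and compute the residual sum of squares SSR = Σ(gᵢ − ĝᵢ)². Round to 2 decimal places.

Sums needed: Σs·s = 207, Σs = 23, Σ1 = 5.
For Mᵀg: Σs·g = 318, Σg = 36.
Normal equations: [[207, 23]; [23, 5]]·[m, b]ᵀ = [318, 36]ᵀ.
det = 207·5 − 23² = 506.
m = (318·5 − 23·36)/506 = 381/253; b = (207·36 − 23·318)/506 = 3/11.
Residuals: -194/253, -3/11, 556/253, 4/23, -337/253; SSR = 1846/253.

SSR = 7.30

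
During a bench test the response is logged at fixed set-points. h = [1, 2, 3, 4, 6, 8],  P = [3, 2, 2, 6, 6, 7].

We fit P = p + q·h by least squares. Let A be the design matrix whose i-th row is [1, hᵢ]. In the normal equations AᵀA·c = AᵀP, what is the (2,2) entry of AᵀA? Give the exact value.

130

Row 2 ↔ basis h, column 2 ↔ basis h, so (AᵀA)_{2,2} = Σᵢ (h)·(h) = (1)·(1) + (2)·(2) + (3)·(3) + (4)·(4) + (6)·(6) + (8)·(8) = 130.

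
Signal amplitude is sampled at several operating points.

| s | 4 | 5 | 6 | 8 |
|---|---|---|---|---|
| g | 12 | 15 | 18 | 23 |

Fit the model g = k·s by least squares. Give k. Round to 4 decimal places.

AᵀA·[k]ᵀ = Aᵀg reads: 141·k = 415.
(Σs·s = 141, Σs·g = 415.)
k = 415/141 = 2.94326.

k = 2.9433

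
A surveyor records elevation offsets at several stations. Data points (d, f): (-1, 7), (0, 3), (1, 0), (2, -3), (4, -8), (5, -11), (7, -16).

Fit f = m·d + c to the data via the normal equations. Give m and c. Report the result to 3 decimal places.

m = -2.816, c = 3.241

Entries of XᵀX: Σd·d = 96, Σd = 18, Σ1 = 7.
Right-hand side: Σd·f = -212, Σf = -28.
Eliminating c: 7·(row 1) − 18·(row 2) gives 348·m = 7·(-212) − 18·(-28) = -980, so m = -245/87.
Then c = ((-28) − 18·(-245/87))/7 = 94/29.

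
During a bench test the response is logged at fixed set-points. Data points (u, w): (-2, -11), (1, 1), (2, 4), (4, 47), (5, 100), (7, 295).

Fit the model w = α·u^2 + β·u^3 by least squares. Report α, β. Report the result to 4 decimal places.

The normal equations are: 3315·α + 20957·β = 17680;  20957·α + 137499·β = 116814.
Determinant 3315·137499 − 20957² = 16613336.
α = (17680·137499 − 20957·116814)/16613336 = -8544339/8306668; β = (3315·116814 − 20957·17680)/16613336 = 8359325/8306668.

α = -1.0286, β = 1.0063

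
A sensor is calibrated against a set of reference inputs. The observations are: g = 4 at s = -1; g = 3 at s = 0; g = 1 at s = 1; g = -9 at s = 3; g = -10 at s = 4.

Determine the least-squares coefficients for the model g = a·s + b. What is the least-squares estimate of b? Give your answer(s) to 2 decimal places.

b = 2.24

With design matrix A, AᵀA = [[27, 7]; [7, 5]] and Aᵀg = [-70, -11]ᵀ.
Δ = 27·5 − 7² = 86.
a = ((-70)·5 − 7·(-11))/86 = -273/86; b = (27·(-11) − 7·(-70))/86 = 193/86.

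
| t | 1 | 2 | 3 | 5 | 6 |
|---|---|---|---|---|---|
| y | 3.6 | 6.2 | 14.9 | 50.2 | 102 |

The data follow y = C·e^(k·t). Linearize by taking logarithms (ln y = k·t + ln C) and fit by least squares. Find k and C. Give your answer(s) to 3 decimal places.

Linearized form: ln y = k·t + ln C. From the 5 transformed points,
Σt = 17.0000, Σ(t)² = 75.0000, Σln y = 14.3478, Σt·ln y = 60.3640.
Normal system: [[75.0000, 17.0000]; [17.0000, 5]]·[k, ln C]ᵀ = [60.3640, 14.3478]ᵀ.
Slope k = (n·Σt·ln y − Σt·Σln y)/(n·Σ(t)² − (Σt)²) = (5·60.3640 − 17.0000·14.3478)/86.0000 = 0.67334; ln C = (Σln y − k·Σt)/n = 0.58022, so C = exp(0.58022) = 1.78643.

k = 0.673, C = 1.786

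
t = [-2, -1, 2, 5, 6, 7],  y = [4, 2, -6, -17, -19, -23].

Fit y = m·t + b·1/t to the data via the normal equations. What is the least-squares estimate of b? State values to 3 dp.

b = 1.873

AᵀA·[m, b]ᵀ = Aᵀy reads: 119·m + 6·b = -382;  6·m + (70039/44100)·b = -3539/210.
(Σt·t = 119, Σt·1/t = 6, Σ1/t·1/t = 70039/44100, Σt·y = -382, Σ1/t·y = -3539/210.)
Eliminating b: (70039/44100)·(row 1) − 6·(row 2) gives (963863/6300)·m = (70039/44100)·(-382) − 6·(-3539/210) = -11147879/22050, so m = -22295758/6747041.
Then b = ((-3539/210) − 6·(-22295758/6747041))/(70039/44100) = 1805370/963863.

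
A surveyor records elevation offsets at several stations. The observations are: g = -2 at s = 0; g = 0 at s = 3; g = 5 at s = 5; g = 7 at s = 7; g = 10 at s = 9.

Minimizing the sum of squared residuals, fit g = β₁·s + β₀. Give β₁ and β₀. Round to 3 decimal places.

From the data, Σs·s = 164, Σs = 24, Σ1 = 5.
Right-hand side: Σs·g = 164, Σg = 20.
Normal equations: [[164, 24]; [24, 5]]·[β₁, β₀]ᵀ = [164, 20]ᵀ.
det = 164·5 − 24² = 244.
β₁ = (164·5 − 24·20)/244 = 85/61; β₀ = (164·20 − 24·164)/244 = -164/61.

β₁ = 1.393, β₀ = -2.689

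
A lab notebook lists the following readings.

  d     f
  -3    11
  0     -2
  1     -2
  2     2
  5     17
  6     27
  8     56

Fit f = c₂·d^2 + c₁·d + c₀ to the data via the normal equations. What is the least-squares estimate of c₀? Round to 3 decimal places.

c₀ = -1.715

AᵀA·[c₂, c₁, c₀]ᵀ = Aᵀf reads: 6115·c₂ + 835·c₁ + 139·c₀ = 5086;  835·c₂ + 139·c₁ + 19·c₀ = 664;  139·c₂ + 19·c₁ + 7·c₀ = 109.
(Σd^2·d^2 = 6115, Σd^2·d = 835, Σd^2 = 139, Σd·d = 139, Σd = 19, Σ1 = 7, Σd^2·f = 5086, Σd·f = 664, Σf = 109.)
Inverting the 3×3 Gram matrix, [c₂, c₁, c₀]ᵀ = [2817/2716, -4967/4074, -13973/8148]ᵀ.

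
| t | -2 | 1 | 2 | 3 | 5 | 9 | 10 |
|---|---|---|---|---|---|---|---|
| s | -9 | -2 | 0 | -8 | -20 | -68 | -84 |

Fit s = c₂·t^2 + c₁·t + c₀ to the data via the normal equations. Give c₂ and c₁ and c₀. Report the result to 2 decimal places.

Forming MᵀM = [[17300, 1882, 224]; [1882, 224, 28]; [224, 28, 7]] and Mᵀs = [-14518, -1560, -191]ᵀ gives MᵀM·[c₂, c₁, c₀]ᵀ = Mᵀs.
Inverting the 3×3 Gram matrix, [c₂, c₁, c₀]ᵀ = [-39154/40647, 3283/2391, -185263/94843]ᵀ.

c₂ = -0.96, c₁ = 1.37, c₀ = -1.95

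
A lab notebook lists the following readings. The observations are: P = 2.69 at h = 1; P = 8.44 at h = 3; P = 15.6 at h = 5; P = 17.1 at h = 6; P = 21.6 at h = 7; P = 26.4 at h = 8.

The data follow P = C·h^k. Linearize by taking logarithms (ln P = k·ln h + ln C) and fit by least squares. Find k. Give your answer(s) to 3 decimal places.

k = 1.080

Let Y = ln P. Fitting Y = k·ln h + ln C by least squares:
Σln h = 8.5252, Σ(ln h)² = 15.1183, Σln P = 15.0549, Σln h·ln P = 24.6378.
Equations: 15.1183·k + 8.5252·ln C = 24.6378;  8.5252·k + 6·ln C = 15.0549.
Solving (det = 18.0313): k = 1.08040, ln C = 0.97406.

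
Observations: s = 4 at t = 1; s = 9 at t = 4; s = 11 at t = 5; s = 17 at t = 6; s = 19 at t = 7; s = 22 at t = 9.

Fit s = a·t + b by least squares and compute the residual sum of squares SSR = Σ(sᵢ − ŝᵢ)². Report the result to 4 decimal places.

SSR = 11.1429

With design matrix X, XᵀX = [[208, 32]; [32, 6]] and Xᵀs = [528, 82]ᵀ.
Eliminating b: 6·(row 1) − 32·(row 2) gives 224·a = 6·528 − 32·82 = 544, so a = 17/7.
Then b = (82 − 32·(17/7))/6 = 5/7.
Residuals: 6/7, -10/7, -13/7, 12/7, 9/7, -4/7; SSR = 78/7.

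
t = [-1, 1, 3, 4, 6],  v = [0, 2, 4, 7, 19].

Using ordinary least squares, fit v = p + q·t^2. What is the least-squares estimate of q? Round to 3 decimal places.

Forming MᵀM = [[5, 63]; [63, 1635]] and Mᵀv = [32, 834]ᵀ gives MᵀM·[p, q]ᵀ = Mᵀv.
Eliminating q: 1635·(row 1) − 63·(row 2) gives 4206·p = 1635·32 − 63·834 = -222, so p = -37/701.
Then q = (834 − 63·(-37/701))/1635 = 359/701.

q = 0.512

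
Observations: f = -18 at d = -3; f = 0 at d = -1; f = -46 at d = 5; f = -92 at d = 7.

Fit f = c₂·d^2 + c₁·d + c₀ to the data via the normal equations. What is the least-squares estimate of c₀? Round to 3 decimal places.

Forming XᵀX = [[3108, 440, 84]; [440, 84, 8]; [84, 8, 4]] and Xᵀf = [-5820, -820, -156]ᵀ gives XᵀX·[c₂, c₁, c₀]ᵀ = Xᵀf.
Row-reducing yields c₂ = -2, c₁ = 9/17, c₀ = 33/17.

c₀ = 1.941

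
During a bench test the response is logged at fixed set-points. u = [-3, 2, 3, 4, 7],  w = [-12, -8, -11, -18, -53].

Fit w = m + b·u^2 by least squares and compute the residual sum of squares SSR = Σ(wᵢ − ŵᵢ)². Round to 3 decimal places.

SSR = 3.407

From the data, Σ1 = 5, Σu^2 = 87, Σu^2·u^2 = 2835.
Right-hand side: Σw = -102, Σu^2·w = -3124.
So AᵀA·[m, b]ᵀ = Aᵀw: [[5, 87]; [87, 2835]]·[m, b]ᵀ = [-102, -3124]ᵀ.
Determinant 5·2835 − 87² = 6606.
m = ((-102)·2835 − 87·(-3124))/6606 = -2897/1101; b = (5·(-3124) − 87·(-102))/6606 = -3373/3303.
Residuals: -196/1101, -4241/3303, 905/1101, 3205/3303, -1091/3303; SSR = 11252/3303.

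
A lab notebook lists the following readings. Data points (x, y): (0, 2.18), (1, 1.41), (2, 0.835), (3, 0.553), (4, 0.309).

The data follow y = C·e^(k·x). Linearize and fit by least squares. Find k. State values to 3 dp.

k = -0.484

Taking logs, ln y = k·x + ln C, so regress ln y on x.
AᵀA = [[30.0000, 10.0000]; [10.0000, 5]], rhs = [-6.4919, -0.8242]ᵀ  (here Σx = 10.0000, Σ(x)² = 30.0000, Σln y = -0.8242, Σx·ln y = -6.4919).
Slope k = (n·Σx·ln y − Σx·Σln y)/(n·Σ(x)² − (Σx)²) = (5·-6.4919 − 10.0000·-0.8242)/50.0000 = -0.48435; ln C = (Σln y − k·Σx)/n = 0.80385.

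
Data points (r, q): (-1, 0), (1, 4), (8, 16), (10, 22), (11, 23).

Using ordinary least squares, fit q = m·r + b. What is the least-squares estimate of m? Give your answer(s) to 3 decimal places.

AᵀA·[m, b]ᵀ = Aᵀq reads: 287·m + 29·b = 605;  29·m + 5·b = 65.
(Σr·r = 287, Σr = 29, Σ1 = 5, Σr·q = 605, Σq = 65.)
det = 287·5 − 29² = 594.
m = (605·5 − 29·65)/594 = 190/99; b = (287·65 − 29·605)/594 = 185/99.

m = 1.919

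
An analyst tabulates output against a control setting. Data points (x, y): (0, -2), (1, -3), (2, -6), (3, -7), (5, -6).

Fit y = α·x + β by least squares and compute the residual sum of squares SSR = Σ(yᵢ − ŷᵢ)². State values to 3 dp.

Setting ∂/∂α … = 0 gives: 39·α + 11·β = -66;  11·α + 5·β = -24.
(Σx·x = 39, Σx = 11, Σ1 = 5, Σx·y = -66, Σy = -24.)
Eliminating β: 5·(row 1) − 11·(row 2) gives 74·α = 5·(-66) − 11·(-24) = -66, so α = -33/37.
Then β = ((-24) − 11·(-33/37))/5 = -105/37.
Residuals: 31/37, 27/37, -51/37, -55/37, 48/37; SSR = 260/37.

SSR = 7.027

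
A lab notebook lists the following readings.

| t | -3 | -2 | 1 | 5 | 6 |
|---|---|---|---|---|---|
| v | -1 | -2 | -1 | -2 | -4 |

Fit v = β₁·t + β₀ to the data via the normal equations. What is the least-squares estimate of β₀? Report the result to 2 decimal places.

Normal-equation sums: Σt·t = 75, Σt = 7, Σ1 = 5.
Moment sums: Σt·v = -28, Σv = -10.
Normal equations: [[75, 7]; [7, 5]]·[β₁, β₀]ᵀ = [-28, -10]ᵀ.
det = 75·5 − 7² = 326.
β₁ = ((-28)·5 − 7·(-10))/326 = -35/163; β₀ = (75·(-10) − 7·(-28))/326 = -277/163.

β₀ = -1.70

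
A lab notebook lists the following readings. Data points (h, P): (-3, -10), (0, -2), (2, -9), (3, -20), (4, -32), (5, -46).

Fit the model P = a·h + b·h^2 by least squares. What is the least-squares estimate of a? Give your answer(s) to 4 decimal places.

a = -1.5142

The normal system AᵀA·[a, b]ᵀ = AᵀP is [[63, 197]; [197, 1059]]·[a, b]ᵀ = [-406, -1968]ᵀ.
Eliminating b: 1059·(row 1) − 197·(row 2) gives 27908·a = 1059·(-406) − 197·(-1968) = -42258, so a = -21129/13954.
Then b = ((-1968) − 197·(-21129/13954))/1059 = -22001/13954.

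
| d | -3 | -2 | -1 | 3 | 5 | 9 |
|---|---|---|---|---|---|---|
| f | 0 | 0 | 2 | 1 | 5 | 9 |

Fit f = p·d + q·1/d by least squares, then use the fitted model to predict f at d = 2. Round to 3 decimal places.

f̂ = 0.142

Normal-equation sums: Σd·d = 129, Σd·1/d = 6, Σ1/d·1/d = 12349/8100.
And Σd·f = 107, Σ1/d·f = 1/3.
Δ = 129·(12349/8100) − 6² = 433807/2700.
p = (107·(12349/8100) − 6·(1/3))/(433807/2700) = 1305143/1301421; q = (129·(1/3) − 6·107)/(433807/2700) = -1617300/433807.
At d = 2: f̂ = (1305143/1301421)·(2) + (-1617300/433807)·(1/2) = 184336/1301421.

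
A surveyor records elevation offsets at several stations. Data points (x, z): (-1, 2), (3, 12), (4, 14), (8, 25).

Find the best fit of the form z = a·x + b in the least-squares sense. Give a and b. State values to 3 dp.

a = 2.549, b = 4.329

MᵀM·[a, b]ᵀ = Mᵀz reads: 90·a + 14·b = 290;  14·a + 4·b = 53.
(Σx·x = 90, Σx = 14, Σ1 = 4, Σx·z = 290, Σz = 53.)
Δ = 90·4 − 14² = 164.
a = (290·4 − 14·53)/164 = 209/82; b = (90·53 − 14·290)/164 = 355/82.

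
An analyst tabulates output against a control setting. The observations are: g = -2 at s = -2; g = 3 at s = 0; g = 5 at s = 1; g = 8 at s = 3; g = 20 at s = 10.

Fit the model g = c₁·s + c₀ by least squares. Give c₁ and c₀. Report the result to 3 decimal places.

c₁ = 1.777, c₀ = 2.535

Forming MᵀM = [[114, 12]; [12, 5]] and Mᵀg = [233, 34]ᵀ gives MᵀM·[c₁, c₀]ᵀ = Mᵀg.
Δ = 114·5 − 12² = 426.
c₁ = (233·5 − 12·34)/426 = 757/426; c₀ = (114·34 − 12·233)/426 = 180/71.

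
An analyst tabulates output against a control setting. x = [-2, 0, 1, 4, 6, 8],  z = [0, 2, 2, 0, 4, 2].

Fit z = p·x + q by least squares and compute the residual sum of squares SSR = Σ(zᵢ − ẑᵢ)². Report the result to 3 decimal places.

Setting ∂/∂p … = 0 gives: 121·p + 17·q = 42;  17·p + 6·q = 10.
(Σx·x = 121, Σx = 17, Σ1 = 6, Σx·z = 42, Σz = 10.)
Δ = 121·6 − 17² = 437.
p = (42·6 − 17·10)/437 = 82/437; q = (121·10 − 17·42)/437 = 496/437.
Residuals: -332/437, 378/437, 296/437, -824/437, 40/23, -278/437; SSR = 3832/437.

SSR = 8.769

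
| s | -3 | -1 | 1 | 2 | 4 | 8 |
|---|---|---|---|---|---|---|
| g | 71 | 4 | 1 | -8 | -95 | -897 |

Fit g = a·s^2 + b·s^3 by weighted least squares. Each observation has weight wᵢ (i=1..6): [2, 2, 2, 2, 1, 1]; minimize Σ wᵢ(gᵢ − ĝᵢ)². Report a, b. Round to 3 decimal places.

a = 1.961, b = -1.997

Forming MᵀWM = [[4550, 33370]; [33370, 267830]] and MᵀWg = [-57704, -469312]ᵀ gives MᵀWM·[a, b]ᵀ = MᵀWg.
det = 4550·267830 − 33370² = 105069600.
a = ((-57704)·267830 − 33370·(-469312))/105069600 = 286221/145930; b = (4550·(-469312) − 33370·(-57704))/105069600 = -291371/145930.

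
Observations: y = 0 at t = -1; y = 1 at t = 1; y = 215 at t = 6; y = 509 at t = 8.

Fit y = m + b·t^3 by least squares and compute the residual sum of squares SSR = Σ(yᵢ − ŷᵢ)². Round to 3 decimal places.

Entries of AᵀA: Σ1 = 4, Σt^3 = 728, Σt^3·t^3 = 308802.
For Aᵀy: Σy = 725, Σt^3·y = 307049.
Determinant 4·308802 − 728² = 705224.
m = (725·308802 − 728·307049)/705224 = 13453/27124; b = (4·307049 − 728·725)/705224 = 175099/176306.
Residuals: 175309/352612, -172475/352612, -6077/352612, 3243/352612; SSR = 171657/352612.

SSR = 0.487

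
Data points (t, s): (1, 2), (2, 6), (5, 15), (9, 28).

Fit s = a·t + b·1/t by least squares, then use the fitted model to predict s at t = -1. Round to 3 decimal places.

Entries of XᵀX: Σt·t = 111, Σt·1/t = 4, Σ1/t·1/t = 10549/8100.
For Xᵀs: Σt·s = 341, Σ1/t·s = 100/9.
Eliminating b: (10549/8100)·(row 1) − 4·(row 2) gives (347113/2700)·a = (10549/8100)·341 − 4·(100/9) = 3237209/8100, so a = 3237209/1041339.
Then b = ((100/9) − 4·(3237209/1041339))/(10549/8100) = -352800/347113.
At t = -1: ŝ = (3237209/1041339)·(-1) + (-352800/347113)·(-1) = -2178809/1041339.

ŝ = -2.092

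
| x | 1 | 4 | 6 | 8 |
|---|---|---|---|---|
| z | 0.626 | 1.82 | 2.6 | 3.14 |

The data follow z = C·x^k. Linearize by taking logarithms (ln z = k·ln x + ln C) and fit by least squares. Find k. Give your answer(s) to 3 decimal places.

k = 0.782

Let Y = ln z. Fitting Y = k·ln x + ln C by least squares:
Sums: Σln x = 5.2575, Σ(ln x)² = 9.4563, Σln z = 2.2302, Σln x·ln z = 4.9216.
Normal system: [[9.4563, 5.2575]; [5.2575, 4]]·[k, ln C]ᵀ = [4.9216, 2.2302]ᵀ.
Solving (det = 10.1839): k = 0.78174, ln C = -0.46995.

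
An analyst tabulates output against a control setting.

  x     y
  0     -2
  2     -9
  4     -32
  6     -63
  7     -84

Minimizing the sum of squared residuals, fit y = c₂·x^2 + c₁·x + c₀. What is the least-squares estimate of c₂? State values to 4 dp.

Forming MᵀM = [[3969, 631, 105]; [631, 105, 19]; [105, 19, 5]] and Mᵀy = [-6932, -1112, -190]ᵀ gives MᵀM·[c₂, c₁, c₀]ᵀ = Mᵀy.
Inverting the 3×3 Gram matrix, [c₂, c₁, c₀]ᵀ = [-3761/2522, -3385/2522, -1996/1261]ᵀ.

c₂ = -1.4913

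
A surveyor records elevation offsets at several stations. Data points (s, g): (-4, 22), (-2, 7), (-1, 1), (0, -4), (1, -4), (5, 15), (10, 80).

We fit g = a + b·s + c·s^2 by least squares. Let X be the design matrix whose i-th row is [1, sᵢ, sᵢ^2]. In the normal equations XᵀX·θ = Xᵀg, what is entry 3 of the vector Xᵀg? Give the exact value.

8752

Entry 3 ↔ basis s^2, so (Xᵀg)_{3} = Σᵢ (s^2)·gᵢ = (16)·(22) + (4)·(7) + (1)·(1) + (0)·(-4) + (1)·(-4) + (25)·(15) + (100)·(80) = 8752.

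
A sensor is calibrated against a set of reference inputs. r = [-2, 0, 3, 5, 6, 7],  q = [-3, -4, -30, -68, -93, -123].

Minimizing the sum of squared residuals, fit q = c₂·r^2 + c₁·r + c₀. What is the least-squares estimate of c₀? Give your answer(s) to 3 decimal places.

c₀ = -2.641

Sums needed: Σr^2·r^2 = 4419, Σr^2·r = 703, Σr^2 = 123, Σr·r = 123, Σr = 19, Σ1 = 6.
For Xᵀq: Σr^2·q = -11357, Σr·q = -1843, Σq = -321.
So XᵀX·[c₂, c₁, c₀]ᵀ = Xᵀq: [[4419, 703, 123]; [703, 123, 19]; [123, 19, 6]]·[c₂, c₁, c₀]ᵀ = [-11357, -1843, -321]ᵀ.
Inverting the 3×3 Gram matrix, [c₂, c₁, c₀]ᵀ = [-123047/62832, -6441/1904, -41491/15708]ᵀ.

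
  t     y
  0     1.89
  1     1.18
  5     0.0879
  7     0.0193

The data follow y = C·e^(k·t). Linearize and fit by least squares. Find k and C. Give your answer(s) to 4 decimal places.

k = -0.6565, C = 2.0945

Let Y = ln y. Fitting Y = k·t + ln C by least squares:
AᵀA = [[75.0000, 13.0000]; [13.0000, 4]], rhs = [-39.6258, -5.5771]ᵀ  (here Σt = 13.0000, Σ(t)² = 75.0000, Σln y = -5.5771, Σt·ln y = -39.6258).
Solving (det = 131.0000): k = -0.65649, ln C = 0.73933, so C = exp(0.73933) = 2.09453.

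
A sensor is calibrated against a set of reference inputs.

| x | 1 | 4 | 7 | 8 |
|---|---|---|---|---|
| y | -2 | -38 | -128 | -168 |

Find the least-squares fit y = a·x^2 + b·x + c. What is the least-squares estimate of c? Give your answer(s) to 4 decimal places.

c = -1.3636

Entries of AᵀA: Σx^2·x^2 = 6754, Σx^2·x = 920, Σx^2 = 130, Σx·x = 130, Σx = 20, Σ1 = 4.
Right-hand side: Σx^2·y = -17634, Σx·y = -2394, Σy = -336.
So AᵀA·[a, b, c]ᵀ = Aᵀy: [[6754, 920, 130]; [920, 130, 20]; [130, 20, 4]]·[a, b, c]ᵀ = [-17634, -2394, -336]ᵀ.
Solving the 3×3 system (Gaussian elimination) gives a = -32/11, b = 131/55, c = -15/11.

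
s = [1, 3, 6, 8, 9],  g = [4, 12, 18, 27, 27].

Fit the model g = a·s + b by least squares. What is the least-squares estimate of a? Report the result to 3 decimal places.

From the data, Σs·s = 191, Σs = 27, Σ1 = 5.
Right-hand side: Σs·g = 607, Σg = 88.
Normal equations: [[191, 27]; [27, 5]]·[a, b]ᵀ = [607, 88]ᵀ.
det = 191·5 − 27² = 226.
a = (607·5 − 27·88)/226 = 659/226; b = (191·88 − 27·607)/226 = 419/226.

a = 2.916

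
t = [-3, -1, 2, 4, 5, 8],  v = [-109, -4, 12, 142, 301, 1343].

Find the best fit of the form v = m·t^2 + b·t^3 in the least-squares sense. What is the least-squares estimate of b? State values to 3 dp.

Normal-equation sums: Σt^2·t^2 = 5075, Σt^2·t^3 = 36705, Σt^3·t^3 = 282659.
Right-hand side: Σt^2·v = 94812, Σt^3·v = 737372.
AᵀA·[m, b]ᵀ = Aᵀv becomes [[5075, 36705]; [36705, 282659]]·[m, b]ᵀ = [94812, 737372]ᵀ.
Δ = 5075·282659 − 36705² = 87237400.
m = (94812·282659 − 36705·737372)/87237400 = -33221769/10904675; b = (5075·737372 − 36705·94812)/87237400 = 6552211/2180935.

b = 3.004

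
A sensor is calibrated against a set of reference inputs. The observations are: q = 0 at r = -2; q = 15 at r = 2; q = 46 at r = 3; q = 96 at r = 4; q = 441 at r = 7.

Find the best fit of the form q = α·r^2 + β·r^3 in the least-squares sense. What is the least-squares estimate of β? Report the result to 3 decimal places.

The normal system AᵀA·[α, β]ᵀ = Aᵀq is [[2770, 18074]; [18074, 122602]]·[α, β]ᵀ = [23619, 158769]ᵀ.
Δ = 2770·122602 − 18074² = 12938064.
α = (23619·122602 − 18074·158769)/12938064 = 2178811/1078172; β = (2770·158769 − 18074·23619)/12938064 = 1075027/1078172.

β = 0.997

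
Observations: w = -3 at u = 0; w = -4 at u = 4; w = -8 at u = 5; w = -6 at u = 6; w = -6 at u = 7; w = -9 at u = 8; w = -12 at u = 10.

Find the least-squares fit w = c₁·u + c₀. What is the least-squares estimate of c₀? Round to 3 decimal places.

c₀ = -2.047

AᵀA·[c₁, c₀]ᵀ = Aᵀw reads: 290·c₁ + 40·c₀ = -326;  40·c₁ + 7·c₀ = -48.
Δ = 290·7 − 40² = 430.
c₁ = ((-326)·7 − 40·(-48))/430 = -181/215; c₀ = (290·(-48) − 40·(-326))/430 = -88/43.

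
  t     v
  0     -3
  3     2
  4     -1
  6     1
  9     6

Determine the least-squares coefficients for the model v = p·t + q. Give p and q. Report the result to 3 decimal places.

p = 0.885, q = -2.894

With design matrix M, MᵀM = [[142, 22]; [22, 5]] and Mᵀv = [62, 5]ᵀ.
Eliminating q: 5·(row 1) − 22·(row 2) gives 226·p = 5·62 − 22·5 = 200, so p = 100/113.
Then q = (5 − 22·(100/113))/5 = -327/113.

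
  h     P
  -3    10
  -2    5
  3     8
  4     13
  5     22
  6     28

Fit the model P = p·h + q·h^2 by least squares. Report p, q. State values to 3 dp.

Sums needed: Σh·h = 99, Σh·h^2 = 397, Σh^2·h^2 = 2355.
For XᵀP: Σh·P = 314, Σh^2·P = 1948.
det = 99·2355 − 397² = 75536.
p = (314·2355 − 397·1948)/75536 = -16943/37768; q = (99·1948 − 397·314)/75536 = 34097/37768.

p = -0.449, q = 0.903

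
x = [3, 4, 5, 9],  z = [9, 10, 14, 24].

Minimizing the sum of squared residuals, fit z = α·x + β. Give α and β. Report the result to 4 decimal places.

α = 2.5904, β = 0.6506

With design matrix M, MᵀM = [[131, 21]; [21, 4]] and Mᵀz = [353, 57]ᵀ.
Determinant 131·4 − 21² = 83.
α = (353·4 − 21·57)/83 = 215/83; β = (131·57 − 21·353)/83 = 54/83.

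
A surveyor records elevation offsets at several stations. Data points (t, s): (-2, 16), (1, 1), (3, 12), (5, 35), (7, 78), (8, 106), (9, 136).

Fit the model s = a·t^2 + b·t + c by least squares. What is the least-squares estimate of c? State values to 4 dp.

From the data, Σt^2·t^2 = 13781, Σt^2·t = 1729, Σt^2 = 233, Σt·t = 233, Σt = 31, Σ1 = 7.
Moment sums: Σt^2·s = 22670, Σt·s = 2798, Σs = 384.
MᵀM·[a, b, c]ᵀ = Mᵀs becomes [[13781, 1729, 233]; [1729, 233, 31]; [233, 31, 7]]·[a, b, c]ᵀ = [22670, 2798, 384]ᵀ.
Row-reducing yields a = 63485/31749, b = -491873/158745, c = 106958/52915.

c = 2.0213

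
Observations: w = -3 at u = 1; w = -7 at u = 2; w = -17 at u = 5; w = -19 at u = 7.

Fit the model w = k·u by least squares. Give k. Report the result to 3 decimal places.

MᵀM·[k]ᵀ = Mᵀw reads: 79·k = -235.
Hence k = -235 / 79 ≈ -2.97468.

k = -2.975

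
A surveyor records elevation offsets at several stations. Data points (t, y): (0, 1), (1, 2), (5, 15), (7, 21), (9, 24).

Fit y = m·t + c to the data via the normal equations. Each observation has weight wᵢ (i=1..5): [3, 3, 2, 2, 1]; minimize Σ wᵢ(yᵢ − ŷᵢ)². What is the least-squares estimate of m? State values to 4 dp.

m = 2.8232

From the data, Σwᵢ·t·t = 232, Σwᵢ·t = 36, Σwᵢ·1 = 11.
Right-hand side: Σwᵢ·t·y = 666, Σwᵢ·y = 105.
Δ = 232·11 − 36² = 1256.
m = (666·11 − 36·105)/1256 = 1773/628; c = (232·105 − 36·666)/1256 = 48/157.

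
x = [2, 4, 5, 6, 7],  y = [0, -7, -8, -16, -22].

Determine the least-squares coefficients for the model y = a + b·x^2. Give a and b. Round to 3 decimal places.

Setting ∂/∂a … = 0 gives: 5·a + 130·b = -53;  130·a + 4594·b = -1966.
(Σ1 = 5, Σx^2 = 130, Σx^2·x^2 = 4594, Σy = -53, Σx^2·y = -1966.)
Determinant 5·4594 − 130² = 6070.
a = ((-53)·4594 − 130·(-1966))/6070 = 6049/3035; b = (5·(-1966) − 130·(-53))/6070 = -294/607.

a = 1.993, b = -0.484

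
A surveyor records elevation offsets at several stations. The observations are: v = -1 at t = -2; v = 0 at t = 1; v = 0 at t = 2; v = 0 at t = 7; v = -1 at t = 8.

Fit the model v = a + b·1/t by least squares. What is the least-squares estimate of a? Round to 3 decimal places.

XᵀX·[a, b]ᵀ = Xᵀv reads: 5·a + (71/56)·b = -2;  (71/56)·a + (4817/3136)·b = 3/8.
Eliminating b: (4817/3136)·(row 1) − (71/56)·(row 2) gives (4761/784)·a = (4817/3136)·(-2) − (71/56)·(3/8) = -11125/3136, so a = -11125/19044.
Then b = ((3/8) − (71/56)·(-11125/19044))/(4817/3136) = 3458/4761.

a = -0.584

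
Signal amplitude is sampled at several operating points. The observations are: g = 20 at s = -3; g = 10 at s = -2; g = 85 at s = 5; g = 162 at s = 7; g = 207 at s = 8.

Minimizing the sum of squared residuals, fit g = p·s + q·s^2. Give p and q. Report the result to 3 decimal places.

MᵀM·[p, q]ᵀ = Mᵀg reads: 151·p + 945·q = 3135;  945·p + 7219·q = 23531.
(Σs·s = 151, Σs·s^2 = 945, Σs^2·s^2 = 7219, Σs·g = 3135, Σs^2·g = 23531.)
Determinant 151·7219 − 945² = 197044.
p = (3135·7219 − 945·23531)/197044 = 197385/98522; q = (151·23531 − 945·3135)/197044 = 295303/98522.

p = 2.003, q = 2.997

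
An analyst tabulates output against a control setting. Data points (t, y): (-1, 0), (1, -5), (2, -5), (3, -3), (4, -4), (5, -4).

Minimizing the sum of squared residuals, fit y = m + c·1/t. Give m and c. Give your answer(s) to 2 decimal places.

m = -2.93, c = -2.65

Forming MᵀM = [[6, 77/60]; [77/60, 8869/3600]] and Mᵀy = [-21, -103/10]ᵀ gives MᵀM·[m, c]ᵀ = Mᵀy.
det = 6·(8869/3600) − (77/60)² = 9457/720.
m = ((-21)·(8869/3600) − (77/60)·(-103/10))/(9457/720) = -19809/6755; c = (6·(-103/10) − (77/60)·(-21))/(9457/720) = -25092/9457.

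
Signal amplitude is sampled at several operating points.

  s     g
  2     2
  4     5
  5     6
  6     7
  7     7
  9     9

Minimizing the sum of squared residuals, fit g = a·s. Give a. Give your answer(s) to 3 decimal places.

a = 1.071

AᵀA·[a]ᵀ = Aᵀg reads: 211·a = 226.
(Σs·s = 211, Σs·g = 226.)
Hence a = 226 / 211 ≈ 1.07109.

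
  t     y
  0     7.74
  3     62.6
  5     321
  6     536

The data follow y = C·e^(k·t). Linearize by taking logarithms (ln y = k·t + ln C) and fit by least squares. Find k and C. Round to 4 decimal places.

k = 0.7208, C = 7.6668

Linearized form: ln y = k·t + ln C. From the 4 transformed points,
Σt = 14.0000, Σ(t)² = 70.0000, Σln y = 18.2387, Σt·ln y = 78.9723.
Equations: 70.0000·k + 14.0000·ln C = 78.9723;  14.0000·k + 4·ln C = 18.2387.
Δ = 70.0000·4 − (14.0000)² = 84.0000; k = (78.9723·4 − 14.0000·18.2387)/84.0000 = 0.72080, ln C = (70.0000·18.2387 − 14.0000·78.9723)/84.0000 = 2.03690, so C = exp(2.03690) = 7.66681.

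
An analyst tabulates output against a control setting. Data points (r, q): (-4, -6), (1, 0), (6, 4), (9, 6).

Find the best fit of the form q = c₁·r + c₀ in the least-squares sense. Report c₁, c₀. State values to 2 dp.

AᵀA·[c₁, c₀]ᵀ = Aᵀq reads: 134·c₁ + 12·c₀ = 102;  12·c₁ + 4·c₀ = 4.
(Σr·r = 134, Σr = 12, Σ1 = 4, Σr·q = 102, Σq = 4.)
Eliminating c₀: 4·(row 1) − 12·(row 2) gives 392·c₁ = 4·102 − 12·4 = 360, so c₁ = 45/49.
Then c₀ = (4 − 12·(45/49))/4 = -86/49.

c₁ = 0.92, c₀ = -1.76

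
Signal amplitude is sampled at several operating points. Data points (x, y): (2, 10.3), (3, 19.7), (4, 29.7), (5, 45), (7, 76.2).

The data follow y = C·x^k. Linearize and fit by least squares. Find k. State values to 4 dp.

Taking logs, ln y = k·ln x + ln C, so regress ln y on ln x.
AᵀA = [[9.9861, 6.7334]; [6.7334, 5]], rhs = [24.1511, 16.8439]ᵀ  (here Σln x = 6.7334, Σ(ln x)² = 9.9861, Σln y = 16.8439, Σln x·ln y = 24.1511).
Δ = 9.9861·5 − (6.7334)² = 4.5917; k = (24.1511·5 − 6.7334·16.8439)/4.5917 = 1.59824, ln C = (9.9861·16.8439 − 6.7334·24.1511)/4.5917 = 1.21646.

k = 1.5982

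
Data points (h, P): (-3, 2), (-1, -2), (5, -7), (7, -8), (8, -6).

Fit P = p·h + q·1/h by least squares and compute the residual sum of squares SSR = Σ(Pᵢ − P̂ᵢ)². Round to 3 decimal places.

SSR = 10.733

Forming MᵀM = [[148, 5]; [5, 837649/705600]] and MᵀP = [-143, -823/420]ᵀ gives MᵀM·[p, q]ᵀ = MᵀP.
Determinant 148·(837649/705600) − 5² = 26583013/176400.
p = ((-143)·(837649/705600) − 5·(-823/420))/(26583013/176400) = -112870607/106332052; q = (148·(-823/420) − 5·(-143))/(26583013/176400) = 74968320/26583013.
Residuals: -25989957/106332052, -25661431/106332052, -239945985/106332052, -103401207/106332052, 56872096/26583013; SSR = 1141244195/106332052.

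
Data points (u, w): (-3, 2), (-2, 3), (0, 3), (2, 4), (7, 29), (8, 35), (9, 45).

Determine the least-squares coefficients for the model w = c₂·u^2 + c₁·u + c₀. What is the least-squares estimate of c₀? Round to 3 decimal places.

c₀ = 1.775

The normal equations are: 13171·c₂ + 1557·c₁ + 211·c₀ = 7352;  1557·c₂ + 211·c₁ + 21·c₀ = 884;  211·c₂ + 21·c₁ + 7·c₀ = 121.
Row-reducing yields c₂ = 14633/33738, c₁ = 18273/22492, c₀ = 119753/67476.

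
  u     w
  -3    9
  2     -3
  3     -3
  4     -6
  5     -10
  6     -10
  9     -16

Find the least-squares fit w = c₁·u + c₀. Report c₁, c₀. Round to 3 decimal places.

c₁ = -2.099, c₀ = 2.226

Setting ∂/∂c₁ … = 0 gives: 180·c₁ + 26·c₀ = -320;  26·c₁ + 7·c₀ = -39.
Determinant 180·7 − 26² = 584.
c₁ = ((-320)·7 − 26·(-39))/584 = -613/292; c₀ = (180·(-39) − 26·(-320))/584 = 325/146.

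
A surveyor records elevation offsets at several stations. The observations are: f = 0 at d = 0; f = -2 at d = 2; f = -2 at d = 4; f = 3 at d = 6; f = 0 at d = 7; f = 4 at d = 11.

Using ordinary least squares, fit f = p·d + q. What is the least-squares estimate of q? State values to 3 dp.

q = -1.803

The normal system XᵀX·[p, q]ᵀ = Xᵀf is [[226, 30]; [30, 6]]·[p, q]ᵀ = [50, 3]ᵀ.
Δ = 226·6 − 30² = 456.
p = (50·6 − 30·3)/456 = 35/76; q = (226·3 − 30·50)/456 = -137/76.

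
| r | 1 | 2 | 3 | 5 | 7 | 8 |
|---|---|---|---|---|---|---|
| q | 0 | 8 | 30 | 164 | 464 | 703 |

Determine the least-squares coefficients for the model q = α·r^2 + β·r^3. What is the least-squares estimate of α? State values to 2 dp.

Entries of XᵀX: Σr^2·r^2 = 7220, Σr^2·r^3 = 52976, Σr^3·r^3 = 396212.
Right-hand side: Σr^2·q = 72130, Σr^3·q = 540462.
Normal equations: [[7220, 52976]; [52976, 396212]]·[α, β]ᵀ = [72130, 540462]ᵀ.
Eliminating β: 396212·(row 1) − 52976·(row 2) gives 54194064·α = 396212·72130 − 52976·540462 = -52743352, so α = -6592919/6774258.
Then β = (540462 − 52976·(-6592919/6774258))/396212 = 10122095/6774258.

α = -0.97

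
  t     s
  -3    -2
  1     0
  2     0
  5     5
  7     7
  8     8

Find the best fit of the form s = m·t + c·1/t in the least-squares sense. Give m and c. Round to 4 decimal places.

Forming XᵀX = [[152, 6]; [6, 1014049/705600]] and Xᵀs = [144, 11/3]ᵀ gives XᵀX·[m, c]ᵀ = Xᵀs.
Eliminating c: (1014049/705600)·(row 1) − 6·(row 2) gives (16091731/88200)·m = (1014049/705600)·144 − 6·(11/3) = 906249/4900, so m = 16312482/16091731.
Then c = ((11/3) − 6·(16312482/16091731))/(1014049/705600) = -27048000/16091731.

m = 1.0137, c = -1.6809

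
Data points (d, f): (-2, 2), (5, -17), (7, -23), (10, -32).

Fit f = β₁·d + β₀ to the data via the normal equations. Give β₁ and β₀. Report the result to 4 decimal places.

β₁ = -2.8205, β₀ = -3.3974

From the data, Σd·d = 178, Σd = 20, Σ1 = 4.
For Aᵀf: Σd·f = -570, Σf = -70.
So AᵀA·[β₁, β₀]ᵀ = Aᵀf: [[178, 20]; [20, 4]]·[β₁, β₀]ᵀ = [-570, -70]ᵀ.
Determinant 178·4 − 20² = 312.
β₁ = ((-570)·4 − 20·(-70))/312 = -110/39; β₀ = (178·(-70) − 20·(-570))/312 = -265/78.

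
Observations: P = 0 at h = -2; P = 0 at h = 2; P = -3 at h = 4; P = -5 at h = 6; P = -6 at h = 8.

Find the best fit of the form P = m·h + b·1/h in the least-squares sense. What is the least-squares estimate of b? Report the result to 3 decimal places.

b = 3.205

Sums needed: Σh·h = 124, Σh·1/h = 5, Σ1/h·1/h = 349/576.
Right-hand side: Σh·P = -90, Σ1/h·P = -7/3.
So XᵀX·[m, b]ᵀ = XᵀP: [[124, 5]; [5, 349/576]]·[m, b]ᵀ = [-90, -7/3]ᵀ.
Δ = 124·(349/576) − 5² = 7219/144.
m = ((-90)·(349/576) − 5·(-7/3))/(7219/144) = -12345/14438; b = (124·(-7/3) − 5·(-90))/(7219/144) = 23136/7219.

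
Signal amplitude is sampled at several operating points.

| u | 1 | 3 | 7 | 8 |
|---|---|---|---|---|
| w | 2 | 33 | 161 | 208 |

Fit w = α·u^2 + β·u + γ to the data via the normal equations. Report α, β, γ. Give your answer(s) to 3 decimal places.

Compute the Gram sums: Σu^2·u^2 = 6579, Σu^2·u = 883, Σu^2 = 123, Σu·u = 123, Σu = 19, Σ1 = 4.
Moment sums: Σu^2·w = 21500, Σu·w = 2892, Σw = 404.
Inverting the 3×3 Gram matrix, [α, β, γ]ᵀ = [3294/1171, 4742/1171, -5544/1171]ᵀ.

α = 2.813, β = 4.050, γ = -4.734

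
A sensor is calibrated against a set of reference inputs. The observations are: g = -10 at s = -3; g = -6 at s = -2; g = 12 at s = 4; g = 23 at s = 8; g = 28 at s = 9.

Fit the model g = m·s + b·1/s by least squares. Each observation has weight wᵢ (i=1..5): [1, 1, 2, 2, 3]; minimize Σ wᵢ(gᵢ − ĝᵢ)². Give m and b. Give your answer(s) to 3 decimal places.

Compute the Gram sums: Σwᵢ·s·s = 416, Σwᵢ·s·1/s = 9, Σwᵢ·1/s·1/s = 479/864.
And Σwᵢ·s·g = 1262, Σwᵢ·1/s·g = 329/12.
Determinant 416·(479/864) − 9² = 4040/27.
m = (1262·(479/864) − 9·(329/12))/(4040/27) = 195653/64640; b = (416·(329/12) − 9·1262)/(4040/27) = 639/2020.

m = 3.027, b = 0.316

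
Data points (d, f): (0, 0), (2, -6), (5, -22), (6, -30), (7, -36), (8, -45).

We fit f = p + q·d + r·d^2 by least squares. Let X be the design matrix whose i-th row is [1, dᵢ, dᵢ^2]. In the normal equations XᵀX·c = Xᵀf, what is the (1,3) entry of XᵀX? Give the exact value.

178

Row 1 ↔ basis 1, column 3 ↔ basis d^2, so (XᵀX)_{1,3} = Σᵢ d^2 = (1)·(0) + (1)·(4) + (1)·(25) + (1)·(36) + (1)·(49) + (1)·(64) = 178.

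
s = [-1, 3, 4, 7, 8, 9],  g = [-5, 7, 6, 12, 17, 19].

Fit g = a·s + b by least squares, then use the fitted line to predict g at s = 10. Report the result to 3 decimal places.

With design matrix A, AᵀA = [[220, 30]; [30, 6]] and Aᵀg = [441, 56]ᵀ.
Determinant 220·6 − 30² = 420.
a = (441·6 − 30·56)/420 = 23/10; b = (220·56 − 30·441)/420 = -13/6.
At s = 10: ĝ = (23/10)·(10) + (-13/6)·(1) = 125/6.

ĝ = 20.833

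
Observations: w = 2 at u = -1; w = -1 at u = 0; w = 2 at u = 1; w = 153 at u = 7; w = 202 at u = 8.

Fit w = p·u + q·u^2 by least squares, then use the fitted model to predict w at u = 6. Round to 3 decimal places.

From the data, Σu·u = 115, Σu·u^2 = 855, Σu^2·u^2 = 6499.
And Σu·w = 2687, Σu^2·w = 20429.
MᵀM·[p, q]ᵀ = Mᵀw becomes [[115, 855]; [855, 6499]]·[p, q]ᵀ = [2687, 20429]ᵀ.
Eliminating q: 6499·(row 1) − 855·(row 2) gives 16360·p = 6499·2687 − 855·20429 = -3982, so p = -1991/8180.
Then q = (20429 − 855·(-1991/8180))/6499 = 5195/1636.
At u = 6: ŵ = (-1991/8180)·(6) + (5195/1636)·(36) = 461577/4090.

ŵ = 112.855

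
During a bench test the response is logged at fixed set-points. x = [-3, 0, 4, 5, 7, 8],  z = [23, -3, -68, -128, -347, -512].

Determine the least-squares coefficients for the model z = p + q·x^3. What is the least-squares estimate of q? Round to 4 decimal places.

The normal system MᵀM·[p, q]ᵀ = Mᵀz is [[6, 1017]; [1017, 400243]]·[p, q]ᵀ = [-1035, -402138]ᵀ.
Determinant 6·400243 − 1017² = 1367169.
p = ((-1035)·400243 − 1017·(-402138))/1367169 = -1759053/455723; q = (6·(-402138) − 1017·(-1035))/1367169 = -453411/455723.

q = -0.9949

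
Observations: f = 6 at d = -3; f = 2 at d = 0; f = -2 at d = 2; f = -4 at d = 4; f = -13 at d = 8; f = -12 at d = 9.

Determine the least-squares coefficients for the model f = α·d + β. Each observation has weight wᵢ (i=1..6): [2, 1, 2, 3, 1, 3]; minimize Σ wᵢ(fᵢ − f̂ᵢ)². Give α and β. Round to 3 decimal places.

Compute the Gram sums: Σwᵢ·d·d = 381, Σwᵢ·d = 45, Σwᵢ·1 = 12.
For XᵀWf: Σwᵢ·d·f = -520, Σwᵢ·f = -51.
Normal equations: [[381, 45]; [45, 12]]·[α, β]ᵀ = [-520, -51]ᵀ.
det = 381·12 − 45² = 2547.
α = ((-520)·12 − 45·(-51))/2547 = -1315/849; β = (381·(-51) − 45·(-520))/2547 = 441/283.

α = -1.549, β = 1.558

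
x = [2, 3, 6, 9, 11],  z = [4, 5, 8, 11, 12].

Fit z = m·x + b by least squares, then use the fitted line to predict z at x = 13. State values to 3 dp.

Compute the Gram sums: Σx·x = 251, Σx = 31, Σ1 = 5.
Moment sums: Σx·z = 302, Σz = 40.
So MᵀM·[m, b]ᵀ = Mᵀz: [[251, 31]; [31, 5]]·[m, b]ᵀ = [302, 40]ᵀ.
Determinant 251·5 − 31² = 294.
m = (302·5 − 31·40)/294 = 45/49; b = (251·40 − 31·302)/294 = 113/49.
At x = 13: ẑ = (45/49)·(13) + (113/49)·(1) = 698/49.

ẑ = 14.245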